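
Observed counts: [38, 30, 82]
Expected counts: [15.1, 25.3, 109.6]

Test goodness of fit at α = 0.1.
Chi-square goodness of fit test:
H₀: observed counts match expected distribution
H₁: observed counts differ from expected distribution
df = k - 1 = 2
χ² = Σ(O - E)²/E
   = (38 - 15.1)²/15.1 + (30 - 25.3)²/25.3 + (82 - 109.6)²/109.6
   = 34.729 + 0.873 + 6.950
   = 42.55
p-value < 0.0001

Since p-value < α = 0.1, we reject H₀.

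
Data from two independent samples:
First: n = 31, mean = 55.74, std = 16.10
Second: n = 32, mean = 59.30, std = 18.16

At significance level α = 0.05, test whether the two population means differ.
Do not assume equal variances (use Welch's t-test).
Welch's two-sample t-test:
H₀: μ₁ = μ₂
H₁: μ₁ ≠ μ₂
s₁²/n₁ = 16.10²/31 = 8.3616,  s₂²/n₂ = 18.16²/32 = 10.3058
SE = √(s₁²/n₁ + s₂²/n₂) = √(8.3616 + 10.3058) = 4.3206
df (Welch-Satterthwaite) = (s₁²/n₁ + s₂²/n₂)² / [(s₁²/n₁)²/(n₁-1) + (s₂²/n₂)²/(n₂-1)] ≈ 60.53
t = (x̄₁ - x̄₂) / SE = (55.74 - 59.30) / 4.3206 = -3.56 / 4.3206 = -0.824
p-value = 0.4132

Since p-value > α = 0.05, we fail to reject H₀.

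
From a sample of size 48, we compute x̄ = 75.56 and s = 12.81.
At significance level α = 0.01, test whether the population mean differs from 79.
One-sample t-test:
H₀: μ = 79
H₁: μ ≠ 79
df = n - 1 = 47
t = (x̄ - μ₀) / (s/√n) = (75.56 - 79) / (12.81/√48) = -1.861
p-value = 0.0691

Since p-value > α = 0.01, we fail to reject H₀.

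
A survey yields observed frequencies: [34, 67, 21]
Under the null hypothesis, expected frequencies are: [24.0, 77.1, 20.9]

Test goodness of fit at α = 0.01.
Chi-square goodness of fit test:
H₀: observed counts match expected distribution
H₁: observed counts differ from expected distribution
df = k - 1 = 2
χ² = Σ(O - E)²/E
   = (34 - 24.0)²/24.0 + (67 - 77.1)²/77.1 + (21 - 20.9)²/20.9
   = 4.167 + 1.323 + 0.000
   = 5.49
p-value = 0.0642

Since p-value > α = 0.01, we fail to reject H₀.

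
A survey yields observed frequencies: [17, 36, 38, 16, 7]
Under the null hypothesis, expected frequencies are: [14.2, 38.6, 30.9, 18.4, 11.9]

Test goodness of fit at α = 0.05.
Chi-square goodness of fit test:
H₀: observed counts match expected distribution
H₁: observed counts differ from expected distribution
df = k - 1 = 4
χ² = Σ(O - E)²/E
   = (17 - 14.2)²/14.2 + (36 - 38.6)²/38.6 + (38 - 30.9)²/30.9 + (16 - 18.4)²/18.4 + (7 - 11.9)²/11.9
   = 0.552 + 0.175 + 1.631 + 0.313 + 2.018
   = 4.69
p-value = 0.3207

Since p-value > α = 0.05, we fail to reject H₀.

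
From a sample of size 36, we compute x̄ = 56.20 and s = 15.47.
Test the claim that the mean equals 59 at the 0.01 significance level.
One-sample t-test:
H₀: μ = 59
H₁: μ ≠ 59
df = n - 1 = 35
t = (x̄ - μ₀) / (s/√n) = (56.20 - 59) / (15.47/√36) = -1.086
p-value = 0.2849

Since p-value > α = 0.01, we fail to reject H₀.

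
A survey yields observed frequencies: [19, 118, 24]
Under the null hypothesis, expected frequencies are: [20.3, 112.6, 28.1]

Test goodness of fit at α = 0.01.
Chi-square goodness of fit test:
H₀: observed counts match expected distribution
H₁: observed counts differ from expected distribution
df = k - 1 = 2
χ² = Σ(O - E)²/E
   = (19 - 20.3)²/20.3 + (118 - 112.6)²/112.6 + (24 - 28.1)²/28.1
   = 0.083 + 0.259 + 0.598
   = 0.94
p-value = 0.6249

Since p-value > α = 0.01, we fail to reject H₀.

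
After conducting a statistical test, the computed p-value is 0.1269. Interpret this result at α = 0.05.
Since p = 0.1269 > α = 0.05, fail to reject H₀.
There is insufficient evidence to reject the null hypothesis; the result is not statistically significant at the 0.05 level.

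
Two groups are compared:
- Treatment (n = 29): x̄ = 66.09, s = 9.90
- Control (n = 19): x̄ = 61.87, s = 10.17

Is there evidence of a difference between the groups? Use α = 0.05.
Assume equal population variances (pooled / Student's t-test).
Student's two-sample t-test (equal variances):
H₀: μ₁ = μ₂
H₁: μ₁ ≠ μ₂
df = n₁ + n₂ - 2 = 46
Pooled variance s_p² = [(n₁-1)s₁² + (n₂-1)s₂²] / (n₁ + n₂ - 2) = [(28)(9.90²) + (18)(10.17²)] / 46 = 100.1304
SE = √(s_p²(1/n₁ + 1/n₂)) = √(100.1304 × (1/29 + 1/19)) = 2.9534
t = (x̄₁ - x̄₂) / SE = (66.09 - 61.87) / 2.9534 = 4.22 / 2.9534 = 1.429
p-value = 0.1598

Since p-value > α = 0.05, we fail to reject H₀.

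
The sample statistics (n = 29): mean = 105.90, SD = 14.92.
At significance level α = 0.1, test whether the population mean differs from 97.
One-sample t-test:
H₀: μ = 97
H₁: μ ≠ 97
df = n - 1 = 28
t = (x̄ - μ₀) / (s/√n) = (105.90 - 97) / (14.92/√29) = 3.212
p-value = 0.0033

Since p-value < α = 0.1, we reject H₀.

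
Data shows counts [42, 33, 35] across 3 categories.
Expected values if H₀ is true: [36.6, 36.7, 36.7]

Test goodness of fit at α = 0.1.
Chi-square goodness of fit test:
H₀: observed counts match expected distribution
H₁: observed counts differ from expected distribution
df = k - 1 = 2
χ² = Σ(O - E)²/E
   = (42 - 36.6)²/36.6 + (33 - 36.7)²/36.7 + (35 - 36.7)²/36.7
   = 0.797 + 0.373 + 0.079
   = 1.25
p-value = 0.5357

Since p-value > α = 0.1, we fail to reject H₀.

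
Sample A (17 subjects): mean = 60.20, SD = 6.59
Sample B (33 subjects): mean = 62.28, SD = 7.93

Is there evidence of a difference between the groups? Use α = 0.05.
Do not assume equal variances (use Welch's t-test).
Welch's two-sample t-test:
H₀: μ₁ = μ₂
H₁: μ₁ ≠ μ₂
s₁²/n₁ = 6.59²/17 = 2.5546,  s₂²/n₂ = 7.93²/33 = 1.9056
SE = √(s₁²/n₁ + s₂²/n₂) = √(2.5546 + 1.9056) = 2.1119
df (Welch-Satterthwaite) = (s₁²/n₁ + s₂²/n₂)² / [(s₁²/n₁)²/(n₁-1) + (s₂²/n₂)²/(n₂-1)] ≈ 38.16
t = (x̄₁ - x̄₂) / SE = (60.20 - 62.28) / 2.1119 = -2.08 / 2.1119 = -0.985
p-value = 0.3309

Since p-value > α = 0.05, we fail to reject H₀.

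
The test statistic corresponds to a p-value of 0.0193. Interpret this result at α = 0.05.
Since p = 0.0193 < α = 0.05, reject H₀.
There is sufficient evidence to reject the null hypothesis; the result is statistically significant at the 0.05 level.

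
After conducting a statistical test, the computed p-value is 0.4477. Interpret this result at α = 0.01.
Since p = 0.4477 > α = 0.01, fail to reject H₀.
There is insufficient evidence to reject the null hypothesis; the result is not statistically significant at the 0.01 level.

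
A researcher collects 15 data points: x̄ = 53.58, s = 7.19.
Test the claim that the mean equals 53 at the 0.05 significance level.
One-sample t-test:
H₀: μ = 53
H₁: μ ≠ 53
df = n - 1 = 14
t = (x̄ - μ₀) / (s/√n) = (53.58 - 53) / (7.19/√15) = 0.312
p-value = 0.7593

Since p-value > α = 0.05, we fail to reject H₀.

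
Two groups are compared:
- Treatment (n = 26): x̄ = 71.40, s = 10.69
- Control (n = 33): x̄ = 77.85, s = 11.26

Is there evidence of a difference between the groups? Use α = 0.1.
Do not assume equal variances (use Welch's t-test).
Welch's two-sample t-test:
H₀: μ₁ = μ₂
H₁: μ₁ ≠ μ₂
s₁²/n₁ = 10.69²/26 = 4.3952,  s₂²/n₂ = 11.26²/33 = 3.8420
SE = √(s₁²/n₁ + s₂²/n₂) = √(4.3952 + 3.8420) = 2.8701
df (Welch-Satterthwaite) = (s₁²/n₁ + s₂²/n₂)² / [(s₁²/n₁)²/(n₁-1) + (s₂²/n₂)²/(n₂-1)] ≈ 54.99
t = (x̄₁ - x̄₂) / SE = (71.40 - 77.85) / 2.8701 = -6.45 / 2.8701 = -2.247
p-value = 0.0287

Since p-value < α = 0.1, we reject H₀.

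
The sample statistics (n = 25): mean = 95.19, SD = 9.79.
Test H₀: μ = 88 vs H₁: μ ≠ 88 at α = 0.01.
One-sample t-test:
H₀: μ = 88
H₁: μ ≠ 88
df = n - 1 = 24
t = (x̄ - μ₀) / (s/√n) = (95.19 - 88) / (9.79/√25) = 3.672
p-value = 0.0012

Since p-value < α = 0.01, we reject H₀.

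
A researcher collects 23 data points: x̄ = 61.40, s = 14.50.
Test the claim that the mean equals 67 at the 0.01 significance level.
One-sample t-test:
H₀: μ = 67
H₁: μ ≠ 67
df = n - 1 = 22
t = (x̄ - μ₀) / (s/√n) = (61.40 - 67) / (14.50/√23) = -1.852
p-value = 0.0775

Since p-value > α = 0.01, we fail to reject H₀.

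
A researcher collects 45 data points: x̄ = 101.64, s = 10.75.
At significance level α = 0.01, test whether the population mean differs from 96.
One-sample t-test:
H₀: μ = 96
H₁: μ ≠ 96
df = n - 1 = 44
t = (x̄ - μ₀) / (s/√n) = (101.64 - 96) / (10.75/√45) = 3.519
p-value = 0.0010

Since p-value < α = 0.01, we reject H₀.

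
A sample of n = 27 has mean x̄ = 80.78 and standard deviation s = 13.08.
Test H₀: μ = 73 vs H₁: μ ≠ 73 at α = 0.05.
One-sample t-test:
H₀: μ = 73
H₁: μ ≠ 73
df = n - 1 = 26
t = (x̄ - μ₀) / (s/√n) = (80.78 - 73) / (13.08/√27) = 3.091
p-value = 0.0047

Since p-value < α = 0.05, we reject H₀.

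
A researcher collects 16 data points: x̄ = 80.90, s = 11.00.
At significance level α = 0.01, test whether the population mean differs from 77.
One-sample t-test:
H₀: μ = 77
H₁: μ ≠ 77
df = n - 1 = 15
t = (x̄ - μ₀) / (s/√n) = (80.90 - 77) / (11.00/√16) = 1.418
p-value = 0.1766

Since p-value > α = 0.01, we fail to reject H₀.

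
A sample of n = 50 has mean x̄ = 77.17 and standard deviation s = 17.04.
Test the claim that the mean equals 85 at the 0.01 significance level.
One-sample t-test:
H₀: μ = 85
H₁: μ ≠ 85
df = n - 1 = 49
t = (x̄ - μ₀) / (s/√n) = (77.17 - 85) / (17.04/√50) = -3.249
p-value = 0.0021

Since p-value < α = 0.01, we reject H₀.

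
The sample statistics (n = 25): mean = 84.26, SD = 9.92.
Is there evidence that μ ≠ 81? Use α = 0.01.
One-sample t-test:
H₀: μ = 81
H₁: μ ≠ 81
df = n - 1 = 24
t = (x̄ - μ₀) / (s/√n) = (84.26 - 81) / (9.92/√25) = 1.643
p-value = 0.1134

Since p-value > α = 0.01, we fail to reject H₀.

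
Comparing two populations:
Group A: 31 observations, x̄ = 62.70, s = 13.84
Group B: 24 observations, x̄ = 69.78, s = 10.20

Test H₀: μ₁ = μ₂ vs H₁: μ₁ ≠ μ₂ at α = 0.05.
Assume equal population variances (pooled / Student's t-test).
Student's two-sample t-test (equal variances):
H₀: μ₁ = μ₂
H₁: μ₁ ≠ μ₂
df = n₁ + n₂ - 2 = 53
Pooled variance s_p² = [(n₁-1)s₁² + (n₂-1)s₂²] / (n₁ + n₂ - 2) = [(30)(13.84²) + (23)(10.20²)] / 53 = 153.5715
SE = √(s_p²(1/n₁ + 1/n₂)) = √(153.5715 × (1/31 + 1/24)) = 3.3694
t = (x̄₁ - x̄₂) / SE = (62.70 - 69.78) / 3.3694 = -7.08 / 3.3694 = -2.101
p-value = 0.0404

Since p-value < α = 0.05, we reject H₀.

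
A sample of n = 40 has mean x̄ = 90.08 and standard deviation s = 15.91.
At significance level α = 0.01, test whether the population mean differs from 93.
One-sample t-test:
H₀: μ = 93
H₁: μ ≠ 93
df = n - 1 = 39
t = (x̄ - μ₀) / (s/√n) = (90.08 - 93) / (15.91/√40) = -1.161
p-value = 0.2528

Since p-value > α = 0.01, we fail to reject H₀.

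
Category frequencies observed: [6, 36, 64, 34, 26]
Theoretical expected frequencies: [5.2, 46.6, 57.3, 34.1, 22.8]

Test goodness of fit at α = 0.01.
Chi-square goodness of fit test:
H₀: observed counts match expected distribution
H₁: observed counts differ from expected distribution
df = k - 1 = 4
χ² = Σ(O - E)²/E
   = (6 - 5.2)²/5.2 + (36 - 46.6)²/46.6 + (64 - 57.3)²/57.3 + (34 - 34.1)²/34.1 + (26 - 22.8)²/22.8
   = 0.123 + 2.411 + 0.783 + 0.000 + 0.449
   = 3.77
p-value = 0.4384

Since p-value > α = 0.01, we fail to reject H₀.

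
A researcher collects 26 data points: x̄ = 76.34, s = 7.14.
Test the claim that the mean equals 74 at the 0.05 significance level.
One-sample t-test:
H₀: μ = 74
H₁: μ ≠ 74
df = n - 1 = 25
t = (x̄ - μ₀) / (s/√n) = (76.34 - 74) / (7.14/√26) = 1.671
p-value = 0.1072

Since p-value > α = 0.05, we fail to reject H₀.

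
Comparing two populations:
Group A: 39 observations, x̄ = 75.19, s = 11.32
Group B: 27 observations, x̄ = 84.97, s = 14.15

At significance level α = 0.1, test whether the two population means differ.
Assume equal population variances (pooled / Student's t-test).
Student's two-sample t-test (equal variances):
H₀: μ₁ = μ₂
H₁: μ₁ ≠ μ₂
df = n₁ + n₂ - 2 = 64
Pooled variance s_p² = [(n₁-1)s₁² + (n₂-1)s₂²] / (n₁ + n₂ - 2) = [(38)(11.32²) + (26)(14.15²)] / 64 = 157.4249
SE = √(s_p²(1/n₁ + 1/n₂)) = √(157.4249 × (1/39 + 1/27)) = 3.1412
t = (x̄₁ - x̄₂) / SE = (75.19 - 84.97) / 3.1412 = -9.78 / 3.1412 = -3.113
p-value = 0.0028

Since p-value < α = 0.1, we reject H₀.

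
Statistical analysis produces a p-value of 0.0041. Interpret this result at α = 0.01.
Since p = 0.0041 < α = 0.01, reject H₀.
There is sufficient evidence to reject the null hypothesis; the result is statistically significant at the 0.01 level.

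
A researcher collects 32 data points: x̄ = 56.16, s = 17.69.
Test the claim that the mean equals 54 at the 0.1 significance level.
One-sample t-test:
H₀: μ = 54
H₁: μ ≠ 54
df = n - 1 = 31
t = (x̄ - μ₀) / (s/√n) = (56.16 - 54) / (17.69/√32) = 0.691
p-value = 0.4949

Since p-value > α = 0.1, we fail to reject H₀.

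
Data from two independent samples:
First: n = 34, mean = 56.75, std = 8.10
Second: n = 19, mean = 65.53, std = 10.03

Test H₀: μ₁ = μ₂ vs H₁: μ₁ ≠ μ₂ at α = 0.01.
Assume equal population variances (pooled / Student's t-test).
Student's two-sample t-test (equal variances):
H₀: μ₁ = μ₂
H₁: μ₁ ≠ μ₂
df = n₁ + n₂ - 2 = 51
Pooled variance s_p² = [(n₁-1)s₁² + (n₂-1)s₂²] / (n₁ + n₂ - 2) = [(33)(8.10²) + (18)(10.03²)] / 51 = 77.9597
SE = √(s_p²(1/n₁ + 1/n₂)) = √(77.9597 × (1/34 + 1/19)) = 2.5290
t = (x̄₁ - x̄₂) / SE = (56.75 - 65.53) / 2.5290 = -8.78 / 2.5290 = -3.472
p-value = 0.0011

Since p-value < α = 0.01, we reject H₀.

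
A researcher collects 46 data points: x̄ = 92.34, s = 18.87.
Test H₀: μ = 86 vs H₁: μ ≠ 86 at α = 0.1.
One-sample t-test:
H₀: μ = 86
H₁: μ ≠ 86
df = n - 1 = 45
t = (x̄ - μ₀) / (s/√n) = (92.34 - 86) / (18.87/√46) = 2.279
p-value = 0.0275

Since p-value < α = 0.1, we reject H₀.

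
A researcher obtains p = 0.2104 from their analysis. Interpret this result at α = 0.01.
Since p = 0.2104 > α = 0.01, fail to reject H₀.
There is insufficient evidence to reject the null hypothesis; the result is not statistically significant at the 0.01 level.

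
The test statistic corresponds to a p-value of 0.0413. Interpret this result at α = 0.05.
Since p = 0.0413 < α = 0.05, reject H₀.
There is sufficient evidence to reject the null hypothesis; the result is statistically significant at the 0.05 level.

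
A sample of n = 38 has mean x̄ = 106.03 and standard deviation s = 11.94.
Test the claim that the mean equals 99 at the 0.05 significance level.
One-sample t-test:
H₀: μ = 99
H₁: μ ≠ 99
df = n - 1 = 37
t = (x̄ - μ₀) / (s/√n) = (106.03 - 99) / (11.94/√38) = 3.629
p-value = 0.0009

Since p-value < α = 0.05, we reject H₀.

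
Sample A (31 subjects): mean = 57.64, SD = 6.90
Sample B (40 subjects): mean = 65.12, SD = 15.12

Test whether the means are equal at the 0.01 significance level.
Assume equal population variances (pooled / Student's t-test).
Student's two-sample t-test (equal variances):
H₀: μ₁ = μ₂
H₁: μ₁ ≠ μ₂
df = n₁ + n₂ - 2 = 69
Pooled variance s_p² = [(n₁-1)s₁² + (n₂-1)s₂²] / (n₁ + n₂ - 2) = [(30)(6.90²) + (39)(15.12²)] / 69 = 149.9168
SE = √(s_p²(1/n₁ + 1/n₂)) = √(149.9168 × (1/31 + 1/40)) = 2.9298
t = (x̄₁ - x̄₂) / SE = (57.64 - 65.12) / 2.9298 = -7.48 / 2.9298 = -2.553
p-value = 0.0129

Since p-value > α = 0.01, we fail to reject H₀.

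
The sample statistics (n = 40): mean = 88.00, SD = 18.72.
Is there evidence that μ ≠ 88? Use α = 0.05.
One-sample t-test:
H₀: μ = 88
H₁: μ ≠ 88
df = n - 1 = 39
t = (x̄ - μ₀) / (s/√n) = (88.00 - 88) / (18.72/√40) = 0.000
p-value = 1.0000

Since p-value > α = 0.05, we fail to reject H₀.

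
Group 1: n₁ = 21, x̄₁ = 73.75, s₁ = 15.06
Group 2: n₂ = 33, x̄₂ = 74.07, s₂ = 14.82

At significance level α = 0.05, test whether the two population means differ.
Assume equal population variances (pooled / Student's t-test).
Student's two-sample t-test (equal variances):
H₀: μ₁ = μ₂
H₁: μ₁ ≠ μ₂
df = n₁ + n₂ - 2 = 52
Pooled variance s_p² = [(n₁-1)s₁² + (n₂-1)s₂²] / (n₁ + n₂ - 2) = [(20)(15.06²) + (32)(14.82²)] / 52 = 222.3906
SE = √(s_p²(1/n₁ + 1/n₂)) = √(222.3906 × (1/21 + 1/33)) = 4.1628
t = (x̄₁ - x̄₂) / SE = (73.75 - 74.07) / 4.1628 = -0.32 / 4.1628 = -0.077
p-value = 0.9390

Since p-value > α = 0.05, we fail to reject H₀.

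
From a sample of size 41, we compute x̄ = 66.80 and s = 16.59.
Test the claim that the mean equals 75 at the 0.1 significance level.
One-sample t-test:
H₀: μ = 75
H₁: μ ≠ 75
df = n - 1 = 40
t = (x̄ - μ₀) / (s/√n) = (66.80 - 75) / (16.59/√41) = -3.165
p-value = 0.0030

Since p-value < α = 0.1, we reject H₀.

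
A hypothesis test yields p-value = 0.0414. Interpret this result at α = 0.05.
Since p = 0.0414 < α = 0.05, reject H₀.
There is sufficient evidence to reject the null hypothesis; the result is statistically significant at the 0.05 level.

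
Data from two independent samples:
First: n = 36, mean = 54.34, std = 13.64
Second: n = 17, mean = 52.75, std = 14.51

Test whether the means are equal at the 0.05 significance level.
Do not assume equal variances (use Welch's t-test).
Welch's two-sample t-test:
H₀: μ₁ = μ₂
H₁: μ₁ ≠ μ₂
s₁²/n₁ = 13.64²/36 = 5.1680,  s₂²/n₂ = 14.51²/17 = 12.3847
SE = √(s₁²/n₁ + s₂²/n₂) = √(5.1680 + 12.3847) = 4.1896
df (Welch-Satterthwaite) = (s₁²/n₁ + s₂²/n₂)² / [(s₁²/n₁)²/(n₁-1) + (s₂²/n₂)²/(n₂-1)] ≈ 29.77
t = (x̄₁ - x̄₂) / SE = (54.34 - 52.75) / 4.1896 = 1.59 / 4.1896 = 0.380
p-value = 0.7070

Since p-value > α = 0.05, we fail to reject H₀.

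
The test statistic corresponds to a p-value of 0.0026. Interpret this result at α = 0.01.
Since p = 0.0026 < α = 0.01, reject H₀.
There is sufficient evidence to reject the null hypothesis; the result is statistically significant at the 0.01 level.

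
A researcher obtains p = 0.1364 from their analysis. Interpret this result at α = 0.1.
Since p = 0.1364 > α = 0.1, fail to reject H₀.
There is insufficient evidence to reject the null hypothesis; the result is not statistically significant at the 0.1 level.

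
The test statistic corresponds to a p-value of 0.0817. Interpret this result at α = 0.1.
Since p = 0.0817 < α = 0.1, reject H₀.
There is sufficient evidence to reject the null hypothesis; the result is statistically significant at the 0.1 level.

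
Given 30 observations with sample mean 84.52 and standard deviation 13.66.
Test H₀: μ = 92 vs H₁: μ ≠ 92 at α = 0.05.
One-sample t-test:
H₀: μ = 92
H₁: μ ≠ 92
df = n - 1 = 29
t = (x̄ - μ₀) / (s/√n) = (84.52 - 92) / (13.66/√30) = -2.999
p-value = 0.0055

Since p-value < α = 0.05, we reject H₀.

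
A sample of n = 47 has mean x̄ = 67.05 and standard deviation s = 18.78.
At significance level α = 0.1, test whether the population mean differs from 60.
One-sample t-test:
H₀: μ = 60
H₁: μ ≠ 60
df = n - 1 = 46
t = (x̄ - μ₀) / (s/√n) = (67.05 - 60) / (18.78/√47) = 2.574
p-value = 0.0134

Since p-value < α = 0.1, we reject H₀.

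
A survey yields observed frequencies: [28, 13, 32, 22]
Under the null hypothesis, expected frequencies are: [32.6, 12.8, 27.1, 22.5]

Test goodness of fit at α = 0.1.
Chi-square goodness of fit test:
H₀: observed counts match expected distribution
H₁: observed counts differ from expected distribution
df = k - 1 = 3
χ² = Σ(O - E)²/E
   = (28 - 32.6)²/32.6 + (13 - 12.8)²/12.8 + (32 - 27.1)²/27.1 + (22 - 22.5)²/22.5
   = 0.649 + 0.003 + 0.886 + 0.011
   = 1.55
p-value = 0.6709

Since p-value > α = 0.1, we fail to reject H₀.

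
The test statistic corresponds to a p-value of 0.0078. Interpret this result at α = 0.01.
Since p = 0.0078 < α = 0.01, reject H₀.
There is sufficient evidence to reject the null hypothesis; the result is statistically significant at the 0.01 level.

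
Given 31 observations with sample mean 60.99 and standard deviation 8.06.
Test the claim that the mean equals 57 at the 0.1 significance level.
One-sample t-test:
H₀: μ = 57
H₁: μ ≠ 57
df = n - 1 = 30
t = (x̄ - μ₀) / (s/√n) = (60.99 - 57) / (8.06/√31) = 2.756
p-value = 0.0098

Since p-value < α = 0.1, we reject H₀.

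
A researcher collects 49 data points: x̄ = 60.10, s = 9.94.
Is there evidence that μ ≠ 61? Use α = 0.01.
One-sample t-test:
H₀: μ = 61
H₁: μ ≠ 61
df = n - 1 = 48
t = (x̄ - μ₀) / (s/√n) = (60.10 - 61) / (9.94/√49) = -0.634
p-value = 0.5292

Since p-value > α = 0.01, we fail to reject H₀.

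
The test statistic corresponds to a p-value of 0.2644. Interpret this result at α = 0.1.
Since p = 0.2644 > α = 0.1, fail to reject H₀.
There is insufficient evidence to reject the null hypothesis; the result is not statistically significant at the 0.1 level.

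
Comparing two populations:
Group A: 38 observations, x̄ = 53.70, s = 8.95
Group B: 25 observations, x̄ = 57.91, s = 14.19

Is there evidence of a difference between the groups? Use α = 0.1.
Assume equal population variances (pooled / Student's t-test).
Student's two-sample t-test (equal variances):
H₀: μ₁ = μ₂
H₁: μ₁ ≠ μ₂
df = n₁ + n₂ - 2 = 61
Pooled variance s_p² = [(n₁-1)s₁² + (n₂-1)s₂²] / (n₁ + n₂ - 2) = [(37)(8.95²) + (24)(14.19²)] / 61 = 127.8088
SE = √(s_p²(1/n₁ + 1/n₂)) = √(127.8088 × (1/38 + 1/25)) = 2.9113
t = (x̄₁ - x̄₂) / SE = (53.70 - 57.91) / 2.9113 = -4.21 / 2.9113 = -1.446
p-value = 0.1533

Since p-value > α = 0.1, we fail to reject H₀.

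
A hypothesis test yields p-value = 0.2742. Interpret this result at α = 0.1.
Since p = 0.2742 > α = 0.1, fail to reject H₀.
There is insufficient evidence to reject the null hypothesis; the result is not statistically significant at the 0.1 level.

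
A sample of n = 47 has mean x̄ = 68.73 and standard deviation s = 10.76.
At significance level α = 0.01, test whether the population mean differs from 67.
One-sample t-test:
H₀: μ = 67
H₁: μ ≠ 67
df = n - 1 = 46
t = (x̄ - μ₀) / (s/√n) = (68.73 - 67) / (10.76/√47) = 1.102
p-value = 0.2761

Since p-value > α = 0.01, we fail to reject H₀.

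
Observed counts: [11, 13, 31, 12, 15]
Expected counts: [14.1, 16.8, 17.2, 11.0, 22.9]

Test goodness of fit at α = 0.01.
Chi-square goodness of fit test:
H₀: observed counts match expected distribution
H₁: observed counts differ from expected distribution
df = k - 1 = 4
χ² = Σ(O - E)²/E
   = (11 - 14.1)²/14.1 + (13 - 16.8)²/16.8 + (31 - 17.2)²/17.2 + (12 - 11.0)²/11.0 + (15 - 22.9)²/22.9
   = 0.682 + 0.860 + 11.072 + 0.091 + 2.725
   = 15.43
p-value = 0.0039

Since p-value < α = 0.01, we reject H₀.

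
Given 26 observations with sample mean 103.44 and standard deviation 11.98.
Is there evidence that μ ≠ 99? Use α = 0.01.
One-sample t-test:
H₀: μ = 99
H₁: μ ≠ 99
df = n - 1 = 25
t = (x̄ - μ₀) / (s/√n) = (103.44 - 99) / (11.98/√26) = 1.890
p-value = 0.0704

Since p-value > α = 0.01, we fail to reject H₀.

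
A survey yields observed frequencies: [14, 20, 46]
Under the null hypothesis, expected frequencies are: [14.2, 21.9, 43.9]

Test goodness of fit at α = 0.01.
Chi-square goodness of fit test:
H₀: observed counts match expected distribution
H₁: observed counts differ from expected distribution
df = k - 1 = 2
χ² = Σ(O - E)²/E
   = (14 - 14.2)²/14.2 + (20 - 21.9)²/21.9 + (46 - 43.9)²/43.9
   = 0.003 + 0.165 + 0.100
   = 0.27
p-value = 0.8745

Since p-value > α = 0.01, we fail to reject H₀.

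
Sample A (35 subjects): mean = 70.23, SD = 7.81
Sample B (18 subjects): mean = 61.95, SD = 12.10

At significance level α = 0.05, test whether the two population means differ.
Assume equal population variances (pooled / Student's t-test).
Student's two-sample t-test (equal variances):
H₀: μ₁ = μ₂
H₁: μ₁ ≠ μ₂
df = n₁ + n₂ - 2 = 51
Pooled variance s_p² = [(n₁-1)s₁² + (n₂-1)s₂²] / (n₁ + n₂ - 2) = [(34)(7.81²) + (17)(12.10²)] / 51 = 89.4674
SE = √(s_p²(1/n₁ + 1/n₂)) = √(89.4674 × (1/35 + 1/18)) = 2.7435
t = (x̄₁ - x̄₂) / SE = (70.23 - 61.95) / 2.7435 = 8.28 / 2.7435 = 3.018
p-value = 0.0040

Since p-value < α = 0.05, we reject H₀.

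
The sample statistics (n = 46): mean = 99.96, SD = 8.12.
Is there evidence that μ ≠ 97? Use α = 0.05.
One-sample t-test:
H₀: μ = 97
H₁: μ ≠ 97
df = n - 1 = 45
t = (x̄ - μ₀) / (s/√n) = (99.96 - 97) / (8.12/√46) = 2.472
p-value = 0.0173

Since p-value < α = 0.05, we reject H₀.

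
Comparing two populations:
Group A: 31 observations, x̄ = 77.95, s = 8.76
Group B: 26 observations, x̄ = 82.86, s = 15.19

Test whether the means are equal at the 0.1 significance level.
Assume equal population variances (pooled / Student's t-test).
Student's two-sample t-test (equal variances):
H₀: μ₁ = μ₂
H₁: μ₁ ≠ μ₂
df = n₁ + n₂ - 2 = 55
Pooled variance s_p² = [(n₁-1)s₁² + (n₂-1)s₂²] / (n₁ + n₂ - 2) = [(30)(8.76²) + (25)(15.19²)] / 55 = 146.7369
SE = √(s_p²(1/n₁ + 1/n₂)) = √(146.7369 × (1/31 + 1/26)) = 3.2214
t = (x̄₁ - x̄₂) / SE = (77.95 - 82.86) / 3.2214 = -4.91 / 3.2214 = -1.524
p-value = 0.1332

Since p-value > α = 0.1, we fail to reject H₀.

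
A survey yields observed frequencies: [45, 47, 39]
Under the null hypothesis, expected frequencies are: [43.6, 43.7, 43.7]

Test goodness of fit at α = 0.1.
Chi-square goodness of fit test:
H₀: observed counts match expected distribution
H₁: observed counts differ from expected distribution
df = k - 1 = 2
χ² = Σ(O - E)²/E
   = (45 - 43.6)²/43.6 + (47 - 43.7)²/43.7 + (39 - 43.7)²/43.7
   = 0.045 + 0.249 + 0.505
   = 0.80
p-value = 0.6704

Since p-value > α = 0.1, we fail to reject H₀.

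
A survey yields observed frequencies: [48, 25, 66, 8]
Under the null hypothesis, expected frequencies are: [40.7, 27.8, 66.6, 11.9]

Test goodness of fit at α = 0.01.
Chi-square goodness of fit test:
H₀: observed counts match expected distribution
H₁: observed counts differ from expected distribution
df = k - 1 = 3
χ² = Σ(O - E)²/E
   = (48 - 40.7)²/40.7 + (25 - 27.8)²/27.8 + (66 - 66.6)²/66.6 + (8 - 11.9)²/11.9
   = 1.309 + 0.282 + 0.005 + 1.278
   = 2.87
p-value = 0.4113

Since p-value > α = 0.01, we fail to reject H₀.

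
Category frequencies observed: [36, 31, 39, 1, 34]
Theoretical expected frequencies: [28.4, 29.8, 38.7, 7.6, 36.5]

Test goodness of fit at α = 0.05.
Chi-square goodness of fit test:
H₀: observed counts match expected distribution
H₁: observed counts differ from expected distribution
df = k - 1 = 4
χ² = Σ(O - E)²/E
   = (36 - 28.4)²/28.4 + (31 - 29.8)²/29.8 + (39 - 38.7)²/38.7 + (1 - 7.6)²/7.6 + (34 - 36.5)²/36.5
   = 2.034 + 0.048 + 0.002 + 5.732 + 0.171
   = 7.99
p-value = 0.0920

Since p-value > α = 0.05, we fail to reject H₀.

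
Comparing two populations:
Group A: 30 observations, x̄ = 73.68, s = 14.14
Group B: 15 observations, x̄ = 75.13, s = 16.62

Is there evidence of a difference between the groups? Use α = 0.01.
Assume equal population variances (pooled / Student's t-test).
Student's two-sample t-test (equal variances):
H₀: μ₁ = μ₂
H₁: μ₁ ≠ μ₂
df = n₁ + n₂ - 2 = 43
Pooled variance s_p² = [(n₁-1)s₁² + (n₂-1)s₂²] / (n₁ + n₂ - 2) = [(29)(14.14²) + (14)(16.62²)] / 43 = 224.7765
SE = √(s_p²(1/n₁ + 1/n₂)) = √(224.7765 × (1/30 + 1/15)) = 4.7411
t = (x̄₁ - x̄₂) / SE = (73.68 - 75.13) / 4.7411 = -1.45 / 4.7411 = -0.306
p-value = 0.7612

Since p-value > α = 0.01, we fail to reject H₀.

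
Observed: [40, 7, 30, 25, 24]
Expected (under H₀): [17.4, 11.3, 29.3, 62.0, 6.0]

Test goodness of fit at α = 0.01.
Chi-square goodness of fit test:
H₀: observed counts match expected distribution
H₁: observed counts differ from expected distribution
df = k - 1 = 4
χ² = Σ(O - E)²/E
   = (40 - 17.4)²/17.4 + (7 - 11.3)²/11.3 + (30 - 29.3)²/29.3 + (25 - 62.0)²/62.0 + (24 - 6.0)²/6.0
   = 29.354 + 1.636 + 0.017 + 22.081 + 54.000
   = 107.09
p-value < 0.0001

Since p-value < α = 0.01, we reject H₀.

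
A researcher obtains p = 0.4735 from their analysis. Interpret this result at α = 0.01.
Since p = 0.4735 > α = 0.01, fail to reject H₀.
There is insufficient evidence to reject the null hypothesis; the result is not statistically significant at the 0.01 level.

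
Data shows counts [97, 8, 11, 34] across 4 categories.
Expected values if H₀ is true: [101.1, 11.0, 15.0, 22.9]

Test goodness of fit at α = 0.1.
Chi-square goodness of fit test:
H₀: observed counts match expected distribution
H₁: observed counts differ from expected distribution
df = k - 1 = 3
χ² = Σ(O - E)²/E
   = (97 - 101.1)²/101.1 + (8 - 11.0)²/11.0 + (11 - 15.0)²/15.0 + (34 - 22.9)²/22.9
   = 0.166 + 0.818 + 1.067 + 5.380
   = 7.43
p-value = 0.0593

Since p-value < α = 0.1, we reject H₀.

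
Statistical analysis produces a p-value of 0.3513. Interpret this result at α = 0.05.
Since p = 0.3513 > α = 0.05, fail to reject H₀.
There is insufficient evidence to reject the null hypothesis; the result is not statistically significant at the 0.05 level.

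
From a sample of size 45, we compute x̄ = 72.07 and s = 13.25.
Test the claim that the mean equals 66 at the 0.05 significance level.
One-sample t-test:
H₀: μ = 66
H₁: μ ≠ 66
df = n - 1 = 44
t = (x̄ - μ₀) / (s/√n) = (72.07 - 66) / (13.25/√45) = 3.073
p-value = 0.0036

Since p-value < α = 0.05, we reject H₀.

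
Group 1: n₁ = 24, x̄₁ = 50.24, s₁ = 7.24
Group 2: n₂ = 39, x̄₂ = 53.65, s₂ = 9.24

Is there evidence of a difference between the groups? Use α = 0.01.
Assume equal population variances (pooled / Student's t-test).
Student's two-sample t-test (equal variances):
H₀: μ₁ = μ₂
H₁: μ₁ ≠ μ₂
df = n₁ + n₂ - 2 = 61
Pooled variance s_p² = [(n₁-1)s₁² + (n₂-1)s₂²] / (n₁ + n₂ - 2) = [(23)(7.24²) + (38)(9.24²)] / 61 = 72.9501
SE = √(s_p²(1/n₁ + 1/n₂)) = √(72.9501 × (1/24 + 1/39)) = 2.2159
t = (x̄₁ - x̄₂) / SE = (50.24 - 53.65) / 2.2159 = -3.41 / 2.2159 = -1.539
p-value = 0.1290

Since p-value > α = 0.01, we fail to reject H₀.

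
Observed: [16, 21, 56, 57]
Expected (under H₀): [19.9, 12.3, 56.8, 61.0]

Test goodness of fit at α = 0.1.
Chi-square goodness of fit test:
H₀: observed counts match expected distribution
H₁: observed counts differ from expected distribution
df = k - 1 = 3
χ² = Σ(O - E)²/E
   = (16 - 19.9)²/19.9 + (21 - 12.3)²/12.3 + (56 - 56.8)²/56.8 + (57 - 61.0)²/61.0
   = 0.764 + 6.154 + 0.011 + 0.262
   = 7.19
p-value = 0.0660

Since p-value < α = 0.1, we reject H₀.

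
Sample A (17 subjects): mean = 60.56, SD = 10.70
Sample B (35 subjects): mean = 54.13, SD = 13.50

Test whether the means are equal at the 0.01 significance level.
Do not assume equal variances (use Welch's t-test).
Welch's two-sample t-test:
H₀: μ₁ = μ₂
H₁: μ₁ ≠ μ₂
s₁²/n₁ = 10.70²/17 = 6.7347,  s₂²/n₂ = 13.50²/35 = 5.2071
SE = √(s₁²/n₁ + s₂²/n₂) = √(6.7347 + 5.2071) = 3.4557
df (Welch-Satterthwaite) = (s₁²/n₁ + s₂²/n₂)² / [(s₁²/n₁)²/(n₁-1) + (s₂²/n₂)²/(n₂-1)] ≈ 39.26
t = (x̄₁ - x̄₂) / SE = (60.56 - 54.13) / 3.4557 = 6.43 / 3.4557 = 1.861
p-value = 0.0703

Since p-value > α = 0.01, we fail to reject H₀.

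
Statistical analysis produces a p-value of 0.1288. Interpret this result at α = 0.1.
Since p = 0.1288 > α = 0.1, fail to reject H₀.
There is insufficient evidence to reject the null hypothesis; the result is not statistically significant at the 0.1 level.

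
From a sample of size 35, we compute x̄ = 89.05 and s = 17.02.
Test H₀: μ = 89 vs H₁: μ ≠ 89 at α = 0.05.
One-sample t-test:
H₀: μ = 89
H₁: μ ≠ 89
df = n - 1 = 34
t = (x̄ - μ₀) / (s/√n) = (89.05 - 89) / (17.02/√35) = 0.017
p-value = 0.9862

Since p-value > α = 0.05, we fail to reject H₀.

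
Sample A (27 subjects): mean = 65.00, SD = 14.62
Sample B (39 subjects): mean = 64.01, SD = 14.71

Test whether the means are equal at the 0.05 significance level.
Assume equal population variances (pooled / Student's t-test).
Student's two-sample t-test (equal variances):
H₀: μ₁ = μ₂
H₁: μ₁ ≠ μ₂
df = n₁ + n₂ - 2 = 64
Pooled variance s_p² = [(n₁-1)s₁² + (n₂-1)s₂²] / (n₁ + n₂ - 2) = [(26)(14.62²) + (38)(14.71²)] / 64 = 215.3117
SE = √(s_p²(1/n₁ + 1/n₂)) = √(215.3117 × (1/27 + 1/39)) = 3.6736
t = (x̄₁ - x̄₂) / SE = (65.00 - 64.01) / 3.6736 = 0.99 / 3.6736 = 0.269
p-value = 0.7884

Since p-value > α = 0.05, we fail to reject H₀.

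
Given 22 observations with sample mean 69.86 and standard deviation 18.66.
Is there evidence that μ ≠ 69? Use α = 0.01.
One-sample t-test:
H₀: μ = 69
H₁: μ ≠ 69
df = n - 1 = 21
t = (x̄ - μ₀) / (s/√n) = (69.86 - 69) / (18.66/√22) = 0.216
p-value = 0.8309

Since p-value > α = 0.01, we fail to reject H₀.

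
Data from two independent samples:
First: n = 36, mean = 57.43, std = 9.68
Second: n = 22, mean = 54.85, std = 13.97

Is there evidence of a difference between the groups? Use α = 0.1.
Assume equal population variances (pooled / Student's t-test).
Student's two-sample t-test (equal variances):
H₀: μ₁ = μ₂
H₁: μ₁ ≠ μ₂
df = n₁ + n₂ - 2 = 56
Pooled variance s_p² = [(n₁-1)s₁² + (n₂-1)s₂²] / (n₁ + n₂ - 2) = [(35)(9.68²) + (21)(13.97²)] / 56 = 131.7493
SE = √(s_p²(1/n₁ + 1/n₂)) = √(131.7493 × (1/36 + 1/22)) = 3.1062
t = (x̄₁ - x̄₂) / SE = (57.43 - 54.85) / 3.1062 = 2.58 / 3.1062 = 0.831
p-value = 0.4097

Since p-value > α = 0.1, we fail to reject H₀.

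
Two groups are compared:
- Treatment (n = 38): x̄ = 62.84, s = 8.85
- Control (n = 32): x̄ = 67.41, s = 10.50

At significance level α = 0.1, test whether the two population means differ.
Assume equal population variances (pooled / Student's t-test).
Student's two-sample t-test (equal variances):
H₀: μ₁ = μ₂
H₁: μ₁ ≠ μ₂
df = n₁ + n₂ - 2 = 68
Pooled variance s_p² = [(n₁-1)s₁² + (n₂-1)s₂²] / (n₁ + n₂ - 2) = [(37)(8.85²) + (31)(10.50²)] / 68 = 92.8777
SE = √(s_p²(1/n₁ + 1/n₂)) = √(92.8777 × (1/38 + 1/32)) = 2.3123
t = (x̄₁ - x̄₂) / SE = (62.84 - 67.41) / 2.3123 = -4.57 / 2.3123 = -1.976
p-value = 0.0522

Since p-value < α = 0.1, we reject H₀.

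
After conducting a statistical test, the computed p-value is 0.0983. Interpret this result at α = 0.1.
Since p = 0.0983 < α = 0.1, reject H₀.
There is sufficient evidence to reject the null hypothesis; the result is statistically significant at the 0.1 level.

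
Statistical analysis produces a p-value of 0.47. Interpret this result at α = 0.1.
Since p = 0.47 > α = 0.1, fail to reject H₀.
There is insufficient evidence to reject the null hypothesis; the result is not statistically significant at the 0.1 level.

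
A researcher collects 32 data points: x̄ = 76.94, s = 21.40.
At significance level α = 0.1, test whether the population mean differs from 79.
One-sample t-test:
H₀: μ = 79
H₁: μ ≠ 79
df = n - 1 = 31
t = (x̄ - μ₀) / (s/√n) = (76.94 - 79) / (21.40/√32) = -0.545
p-value = 0.5900

Since p-value > α = 0.1, we fail to reject H₀.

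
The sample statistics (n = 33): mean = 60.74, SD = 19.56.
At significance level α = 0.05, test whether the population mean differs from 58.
One-sample t-test:
H₀: μ = 58
H₁: μ ≠ 58
df = n - 1 = 32
t = (x̄ - μ₀) / (s/√n) = (60.74 - 58) / (19.56/√33) = 0.805
p-value = 0.4269

Since p-value > α = 0.05, we fail to reject H₀.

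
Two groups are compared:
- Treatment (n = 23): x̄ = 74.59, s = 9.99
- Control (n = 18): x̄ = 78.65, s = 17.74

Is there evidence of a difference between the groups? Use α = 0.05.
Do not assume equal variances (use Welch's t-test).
Welch's two-sample t-test:
H₀: μ₁ = μ₂
H₁: μ₁ ≠ μ₂
s₁²/n₁ = 9.99²/23 = 4.3391,  s₂²/n₂ = 17.74²/18 = 17.4838
SE = √(s₁²/n₁ + s₂²/n₂) = √(4.3391 + 17.4838) = 4.6715
df (Welch-Satterthwaite) = (s₁²/n₁ + s₂²/n₂)² / [(s₁²/n₁)²/(n₁-1) + (s₂²/n₂)²/(n₂-1)] ≈ 25.28
t = (x̄₁ - x̄₂) / SE = (74.59 - 78.65) / 4.6715 = -4.06 / 4.6715 = -0.869
p-value = 0.3930

Since p-value > α = 0.05, we fail to reject H₀.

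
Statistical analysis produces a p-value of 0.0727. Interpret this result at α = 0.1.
Since p = 0.0727 < α = 0.1, reject H₀.
There is sufficient evidence to reject the null hypothesis; the result is statistically significant at the 0.1 level.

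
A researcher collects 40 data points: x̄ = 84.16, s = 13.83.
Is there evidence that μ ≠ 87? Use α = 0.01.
One-sample t-test:
H₀: μ = 87
H₁: μ ≠ 87
df = n - 1 = 39
t = (x̄ - μ₀) / (s/√n) = (84.16 - 87) / (13.83/√40) = -1.299
p-value = 0.2017

Since p-value > α = 0.01, we fail to reject H₀.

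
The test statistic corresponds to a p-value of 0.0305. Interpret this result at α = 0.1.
Since p = 0.0305 < α = 0.1, reject H₀.
There is sufficient evidence to reject the null hypothesis; the result is statistically significant at the 0.1 level.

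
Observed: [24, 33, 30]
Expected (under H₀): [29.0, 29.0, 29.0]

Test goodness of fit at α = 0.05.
Chi-square goodness of fit test:
H₀: observed counts match expected distribution
H₁: observed counts differ from expected distribution
df = k - 1 = 2
χ² = Σ(O - E)²/E
   = (24 - 29.0)²/29.0 + (33 - 29.0)²/29.0 + (30 - 29.0)²/29.0
   = 0.862 + 0.552 + 0.034
   = 1.45
p-value = 0.4847

Since p-value > α = 0.05, we fail to reject H₀.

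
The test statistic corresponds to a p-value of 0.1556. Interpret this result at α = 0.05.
Since p = 0.1556 > α = 0.05, fail to reject H₀.
There is insufficient evidence to reject the null hypothesis; the result is not statistically significant at the 0.05 level.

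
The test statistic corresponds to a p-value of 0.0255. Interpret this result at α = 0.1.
Since p = 0.0255 < α = 0.1, reject H₀.
There is sufficient evidence to reject the null hypothesis; the result is statistically significant at the 0.1 level.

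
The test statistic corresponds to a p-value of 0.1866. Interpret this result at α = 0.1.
Since p = 0.1866 > α = 0.1, fail to reject H₀.
There is insufficient evidence to reject the null hypothesis; the result is not statistically significant at the 0.1 level.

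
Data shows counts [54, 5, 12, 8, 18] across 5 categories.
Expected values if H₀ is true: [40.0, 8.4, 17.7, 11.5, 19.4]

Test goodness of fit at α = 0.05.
Chi-square goodness of fit test:
H₀: observed counts match expected distribution
H₁: observed counts differ from expected distribution
df = k - 1 = 4
χ² = Σ(O - E)²/E
   = (54 - 40.0)²/40.0 + (5 - 8.4)²/8.4 + (12 - 17.7)²/17.7 + (8 - 11.5)²/11.5 + (18 - 19.4)²/19.4
   = 4.900 + 1.376 + 1.836 + 1.065 + 0.101
   = 9.28
p-value = 0.0545

Since p-value > α = 0.05, we fail to reject H₀.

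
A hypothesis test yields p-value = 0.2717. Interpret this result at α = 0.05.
Since p = 0.2717 > α = 0.05, fail to reject H₀.
There is insufficient evidence to reject the null hypothesis; the result is not statistically significant at the 0.05 level.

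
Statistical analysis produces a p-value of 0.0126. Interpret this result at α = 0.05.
Since p = 0.0126 < α = 0.05, reject H₀.
There is sufficient evidence to reject the null hypothesis; the result is statistically significant at the 0.05 level.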